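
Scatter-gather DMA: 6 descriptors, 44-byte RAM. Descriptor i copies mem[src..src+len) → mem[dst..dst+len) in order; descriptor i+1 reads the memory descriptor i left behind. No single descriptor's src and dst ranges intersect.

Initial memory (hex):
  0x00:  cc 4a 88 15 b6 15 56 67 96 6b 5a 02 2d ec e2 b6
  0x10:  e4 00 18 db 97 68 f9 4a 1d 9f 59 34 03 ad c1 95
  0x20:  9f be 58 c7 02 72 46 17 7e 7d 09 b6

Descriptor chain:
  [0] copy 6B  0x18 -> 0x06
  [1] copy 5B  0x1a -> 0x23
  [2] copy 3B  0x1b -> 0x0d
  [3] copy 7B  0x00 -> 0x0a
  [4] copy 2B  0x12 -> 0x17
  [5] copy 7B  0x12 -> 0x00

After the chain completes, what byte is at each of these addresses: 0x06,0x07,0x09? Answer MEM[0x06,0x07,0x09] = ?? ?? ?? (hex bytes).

  after D0: wrote 6B at 0x06 = 1d9f593403ad
  after D1: wrote 5B at 0x23 = 593403adc1
  after D2: wrote 3B at 0x0d = 3403ad
  after D3: wrote 7B at 0x0a = cc4a8815b6151d
  after D4: wrote 2B at 0x17 = 18db
  after D5: wrote 7B at 0x00 = 18db9768f918db
query mem[0x06]=0xdb, mem[0x07]=0x9f, mem[0x09]=0x34

MEM[0x06,0x07,0x09] = db 9f 34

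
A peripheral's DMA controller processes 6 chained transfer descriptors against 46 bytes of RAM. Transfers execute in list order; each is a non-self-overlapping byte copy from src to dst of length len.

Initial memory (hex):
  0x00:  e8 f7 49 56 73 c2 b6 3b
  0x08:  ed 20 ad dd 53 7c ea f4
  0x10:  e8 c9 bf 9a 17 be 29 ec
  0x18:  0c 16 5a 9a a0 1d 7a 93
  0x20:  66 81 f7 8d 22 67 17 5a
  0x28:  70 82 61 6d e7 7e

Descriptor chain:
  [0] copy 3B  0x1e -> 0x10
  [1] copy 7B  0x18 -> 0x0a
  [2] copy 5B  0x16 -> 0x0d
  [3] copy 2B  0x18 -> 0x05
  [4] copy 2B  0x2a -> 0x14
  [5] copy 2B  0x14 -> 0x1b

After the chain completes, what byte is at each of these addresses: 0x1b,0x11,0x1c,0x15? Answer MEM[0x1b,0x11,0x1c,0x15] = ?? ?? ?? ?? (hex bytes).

MEM[0x1b,0x11,0x1c,0x15] = 61 5a 6d 6d

[0] 0x1e->0x10 len=3 : 7a 93 66
[1] 0x18->0x0a len=7 : 0c 16 5a 9a a0 1d 7a
[2] 0x16->0x0d len=5 : 29 ec 0c 16 5a
[3] 0x18->0x05 len=2 : 0c 16
[4] 0x2a->0x14 len=2 : 61 6d
[5] 0x14->0x1b len=2 : 61 6d
query mem[0x1b]=0x61, mem[0x11]=0x5a, mem[0x1c]=0x6d, mem[0x15]=0x6d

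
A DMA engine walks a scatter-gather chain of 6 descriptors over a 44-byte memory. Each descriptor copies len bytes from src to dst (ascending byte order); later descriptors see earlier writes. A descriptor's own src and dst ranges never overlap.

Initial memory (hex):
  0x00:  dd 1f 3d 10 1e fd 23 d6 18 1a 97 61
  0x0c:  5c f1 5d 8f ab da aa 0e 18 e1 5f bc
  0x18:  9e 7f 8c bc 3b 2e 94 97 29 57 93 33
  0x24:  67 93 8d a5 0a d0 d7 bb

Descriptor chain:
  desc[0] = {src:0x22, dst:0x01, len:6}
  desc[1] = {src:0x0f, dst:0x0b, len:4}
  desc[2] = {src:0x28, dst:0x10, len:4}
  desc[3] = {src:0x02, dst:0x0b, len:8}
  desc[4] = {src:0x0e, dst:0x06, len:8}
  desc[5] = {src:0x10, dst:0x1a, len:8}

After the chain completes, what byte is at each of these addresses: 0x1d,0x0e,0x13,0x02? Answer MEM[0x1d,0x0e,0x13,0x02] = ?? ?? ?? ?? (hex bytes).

MEM[0x1d,0x0e,0x13,0x02] = bb 8d bb 33

[0] 0x22->0x01 len=6 : 93 33 67 93 8d a5
[1] 0x0f->0x0b len=4 : 8f ab da aa
[2] 0x28->0x10 len=4 : 0a d0 d7 bb
[3] 0x02->0x0b len=8 : 33 67 93 8d a5 d6 18 1a
[4] 0x0e->0x06 len=8 : 8d a5 d6 18 1a bb 18 e1
[5] 0x10->0x1a len=8 : d6 18 1a bb 18 e1 5f bc
query mem[0x1d]=0xbb, mem[0x0e]=0x8d, mem[0x13]=0xbb, mem[0x02]=0x33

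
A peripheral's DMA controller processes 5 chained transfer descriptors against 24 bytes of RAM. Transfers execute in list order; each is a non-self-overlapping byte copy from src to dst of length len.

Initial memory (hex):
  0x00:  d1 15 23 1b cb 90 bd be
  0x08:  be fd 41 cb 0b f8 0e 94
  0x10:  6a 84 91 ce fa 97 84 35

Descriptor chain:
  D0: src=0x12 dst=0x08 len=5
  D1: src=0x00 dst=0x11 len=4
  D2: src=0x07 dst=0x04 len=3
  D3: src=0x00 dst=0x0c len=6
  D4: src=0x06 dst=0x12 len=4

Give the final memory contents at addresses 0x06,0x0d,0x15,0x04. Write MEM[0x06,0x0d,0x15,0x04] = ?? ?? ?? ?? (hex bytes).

[0] 0x12->0x08 len=5 : 91 ce fa 97 84
[1] 0x00->0x11 len=4 : d1 15 23 1b
[2] 0x07->0x04 len=3 : be 91 ce
[3] 0x00->0x0c len=6 : d1 15 23 1b be 91
[4] 0x06->0x12 len=4 : ce be 91 ce
query mem[0x06]=0xce, mem[0x0d]=0x15, mem[0x15]=0xce, mem[0x04]=0xbe

MEM[0x06,0x0d,0x15,0x04] = ce 15 ce be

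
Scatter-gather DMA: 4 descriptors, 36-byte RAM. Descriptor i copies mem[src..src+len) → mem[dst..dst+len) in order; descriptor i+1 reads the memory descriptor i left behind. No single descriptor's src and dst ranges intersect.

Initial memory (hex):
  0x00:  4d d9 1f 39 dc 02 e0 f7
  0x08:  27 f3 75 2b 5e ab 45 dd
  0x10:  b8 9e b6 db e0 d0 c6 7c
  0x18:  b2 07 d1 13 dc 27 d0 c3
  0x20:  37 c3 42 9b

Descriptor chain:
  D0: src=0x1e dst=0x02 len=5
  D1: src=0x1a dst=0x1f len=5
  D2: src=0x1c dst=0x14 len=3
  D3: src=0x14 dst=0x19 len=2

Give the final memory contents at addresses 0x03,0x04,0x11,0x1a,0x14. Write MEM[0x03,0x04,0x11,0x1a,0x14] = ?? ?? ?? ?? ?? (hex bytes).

MEM[0x03,0x04,0x11,0x1a,0x14] = c3 37 9e 27 dc

  after D0: wrote 5B at 0x02 = d0c337c342
  after D1: wrote 5B at 0x1f = d113dc27d0
  after D2: wrote 3B at 0x14 = dc27d0
  after D3: wrote 2B at 0x19 = dc27
query mem[0x03]=0xc3, mem[0x04]=0x37, mem[0x11]=0x9e, mem[0x1a]=0x27, mem[0x14]=0xdc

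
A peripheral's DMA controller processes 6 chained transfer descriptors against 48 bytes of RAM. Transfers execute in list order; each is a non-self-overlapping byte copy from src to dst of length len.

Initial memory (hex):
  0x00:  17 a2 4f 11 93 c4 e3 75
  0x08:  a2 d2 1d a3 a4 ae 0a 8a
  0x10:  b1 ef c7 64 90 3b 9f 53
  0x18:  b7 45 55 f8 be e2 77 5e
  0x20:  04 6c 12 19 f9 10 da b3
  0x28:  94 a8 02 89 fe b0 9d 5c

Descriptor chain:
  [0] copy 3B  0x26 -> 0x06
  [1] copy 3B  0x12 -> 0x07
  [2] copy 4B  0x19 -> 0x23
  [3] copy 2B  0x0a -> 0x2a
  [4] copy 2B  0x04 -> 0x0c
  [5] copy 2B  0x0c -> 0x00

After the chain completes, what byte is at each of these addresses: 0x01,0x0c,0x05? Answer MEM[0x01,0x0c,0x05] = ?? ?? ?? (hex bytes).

[0] 0x26->0x06 len=3 : da b3 94
[1] 0x12->0x07 len=3 : c7 64 90
[2] 0x19->0x23 len=4 : 45 55 f8 be
[3] 0x0a->0x2a len=2 : 1d a3
[4] 0x04->0x0c len=2 : 93 c4
[5] 0x0c->0x00 len=2 : 93 c4
query mem[0x01]=0xc4, mem[0x0c]=0x93, mem[0x05]=0xc4

MEM[0x01,0x0c,0x05] = c4 93 c4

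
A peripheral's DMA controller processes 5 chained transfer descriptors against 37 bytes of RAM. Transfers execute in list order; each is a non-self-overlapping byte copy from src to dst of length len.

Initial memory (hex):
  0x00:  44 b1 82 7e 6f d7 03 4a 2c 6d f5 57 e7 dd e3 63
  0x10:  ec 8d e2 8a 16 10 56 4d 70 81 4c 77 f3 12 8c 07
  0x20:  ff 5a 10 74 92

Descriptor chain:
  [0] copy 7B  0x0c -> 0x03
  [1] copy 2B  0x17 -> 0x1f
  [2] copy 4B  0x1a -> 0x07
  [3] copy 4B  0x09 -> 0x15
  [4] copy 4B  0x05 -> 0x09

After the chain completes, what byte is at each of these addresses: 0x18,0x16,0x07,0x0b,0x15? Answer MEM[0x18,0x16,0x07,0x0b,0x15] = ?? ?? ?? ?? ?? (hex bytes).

  after D0: wrote 7B at 0x03 = e7dde363ec8de2
  after D1: wrote 2B at 0x1f = 4d70
  after D2: wrote 4B at 0x07 = 4c77f312
  after D3: wrote 4B at 0x15 = f31257e7
  after D4: wrote 4B at 0x09 = e3634c77
query mem[0x18]=0xe7, mem[0x16]=0x12, mem[0x07]=0x4c, mem[0x0b]=0x4c, mem[0x15]=0xf3

MEM[0x18,0x16,0x07,0x0b,0x15] = e7 12 4c 4c f3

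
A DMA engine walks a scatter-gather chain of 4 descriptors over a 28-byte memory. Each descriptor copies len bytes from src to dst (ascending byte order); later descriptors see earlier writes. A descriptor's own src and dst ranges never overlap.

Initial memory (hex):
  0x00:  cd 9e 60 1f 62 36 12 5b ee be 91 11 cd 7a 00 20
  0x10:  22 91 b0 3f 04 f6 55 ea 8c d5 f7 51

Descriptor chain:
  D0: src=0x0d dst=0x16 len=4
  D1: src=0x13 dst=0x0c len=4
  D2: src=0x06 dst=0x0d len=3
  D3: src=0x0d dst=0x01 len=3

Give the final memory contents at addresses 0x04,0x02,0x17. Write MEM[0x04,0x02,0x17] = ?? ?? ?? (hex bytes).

MEM[0x04,0x02,0x17] = 62 5b 00

D0: mem[0x16..0x19] <- [7a 00 20 22]
D1: mem[0x0c..0x0f] <- [3f 04 f6 7a]
D2: mem[0x0d..0x0f] <- [12 5b ee]
D3: mem[0x01..0x03] <- [12 5b ee]
query mem[0x04]=0x62, mem[0x02]=0x5b, mem[0x17]=0x00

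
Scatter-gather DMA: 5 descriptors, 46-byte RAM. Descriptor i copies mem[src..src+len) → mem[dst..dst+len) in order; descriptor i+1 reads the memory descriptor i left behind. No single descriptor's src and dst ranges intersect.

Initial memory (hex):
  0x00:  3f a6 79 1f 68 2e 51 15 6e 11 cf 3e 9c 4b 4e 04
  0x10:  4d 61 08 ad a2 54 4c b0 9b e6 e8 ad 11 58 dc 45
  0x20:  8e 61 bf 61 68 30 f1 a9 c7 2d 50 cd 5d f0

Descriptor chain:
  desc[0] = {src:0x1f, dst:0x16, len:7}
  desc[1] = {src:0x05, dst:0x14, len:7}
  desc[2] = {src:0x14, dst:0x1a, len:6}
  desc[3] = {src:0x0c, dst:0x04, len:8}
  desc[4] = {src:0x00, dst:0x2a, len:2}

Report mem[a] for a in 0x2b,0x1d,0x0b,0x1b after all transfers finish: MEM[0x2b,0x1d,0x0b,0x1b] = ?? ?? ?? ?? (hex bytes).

MEM[0x2b,0x1d,0x0b,0x1b] = a6 6e ad 51

[0] 0x1f->0x16 len=7 : 45 8e 61 bf 61 68 30
[1] 0x05->0x14 len=7 : 2e 51 15 6e 11 cf 3e
[2] 0x14->0x1a len=6 : 2e 51 15 6e 11 cf
[3] 0x0c->0x04 len=8 : 9c 4b 4e 04 4d 61 08 ad
[4] 0x00->0x2a len=2 : 3f a6
query mem[0x2b]=0xa6, mem[0x1d]=0x6e, mem[0x0b]=0xad, mem[0x1b]=0x51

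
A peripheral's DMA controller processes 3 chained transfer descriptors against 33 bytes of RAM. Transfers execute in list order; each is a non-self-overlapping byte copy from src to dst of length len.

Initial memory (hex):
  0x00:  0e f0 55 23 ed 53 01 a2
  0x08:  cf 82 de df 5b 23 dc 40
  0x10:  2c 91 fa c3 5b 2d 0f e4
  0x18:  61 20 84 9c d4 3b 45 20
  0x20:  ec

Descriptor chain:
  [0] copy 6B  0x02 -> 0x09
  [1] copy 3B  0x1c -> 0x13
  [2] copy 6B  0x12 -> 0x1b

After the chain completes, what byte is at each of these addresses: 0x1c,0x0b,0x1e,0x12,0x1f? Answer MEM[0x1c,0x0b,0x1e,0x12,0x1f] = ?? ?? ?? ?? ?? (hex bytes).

D0: mem[0x09..0x0e] <- [55 23 ed 53 01 a2]
D1: mem[0x13..0x15] <- [d4 3b 45]
D2: mem[0x1b..0x20] <- [fa d4 3b 45 0f e4]
query mem[0x1c]=0xd4, mem[0x0b]=0xed, mem[0x1e]=0x45, mem[0x12]=0xfa, mem[0x1f]=0x0f

MEM[0x1c,0x0b,0x1e,0x12,0x1f] = d4 ed 45 fa 0f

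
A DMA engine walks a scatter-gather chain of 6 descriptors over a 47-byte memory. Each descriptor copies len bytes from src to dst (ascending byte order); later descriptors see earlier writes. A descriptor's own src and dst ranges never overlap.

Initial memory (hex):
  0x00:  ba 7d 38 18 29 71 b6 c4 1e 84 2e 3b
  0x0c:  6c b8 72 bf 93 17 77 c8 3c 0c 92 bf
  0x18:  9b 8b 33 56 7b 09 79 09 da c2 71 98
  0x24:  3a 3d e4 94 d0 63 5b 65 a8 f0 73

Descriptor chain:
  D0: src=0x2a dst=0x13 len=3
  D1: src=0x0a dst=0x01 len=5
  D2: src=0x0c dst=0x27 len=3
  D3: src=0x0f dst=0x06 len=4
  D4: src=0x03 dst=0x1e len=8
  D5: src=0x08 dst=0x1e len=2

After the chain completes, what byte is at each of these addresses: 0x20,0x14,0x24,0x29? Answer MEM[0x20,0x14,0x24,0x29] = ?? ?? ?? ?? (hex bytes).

  after D0: wrote 3B at 0x13 = 5b65a8
  after D1: wrote 5B at 0x01 = 2e3b6cb872
  after D2: wrote 3B at 0x27 = 6cb872
  after D3: wrote 4B at 0x06 = bf931777
  after D4: wrote 8B at 0x1e = 6cb872bf9317772e
  after D5: wrote 2B at 0x1e = 1777
query mem[0x20]=0x72, mem[0x14]=0x65, mem[0x24]=0x77, mem[0x29]=0x72

MEM[0x20,0x14,0x24,0x29] = 72 65 77 72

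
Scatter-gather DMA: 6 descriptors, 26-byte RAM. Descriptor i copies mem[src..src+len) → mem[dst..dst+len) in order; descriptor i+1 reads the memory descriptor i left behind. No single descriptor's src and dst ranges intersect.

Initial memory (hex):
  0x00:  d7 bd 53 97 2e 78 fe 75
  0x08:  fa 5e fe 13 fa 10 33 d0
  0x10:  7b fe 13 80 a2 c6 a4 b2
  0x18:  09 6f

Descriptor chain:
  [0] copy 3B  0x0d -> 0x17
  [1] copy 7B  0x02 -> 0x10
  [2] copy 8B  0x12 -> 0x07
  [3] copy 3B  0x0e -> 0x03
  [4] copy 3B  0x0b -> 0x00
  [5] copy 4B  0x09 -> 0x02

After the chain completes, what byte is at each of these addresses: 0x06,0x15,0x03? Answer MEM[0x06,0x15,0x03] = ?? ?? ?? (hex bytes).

MEM[0x06,0x15,0x03] = fe 75 75

  after D0: wrote 3B at 0x17 = 1033d0
  after D1: wrote 7B at 0x10 = 53972e78fe75fa
  after D2: wrote 8B at 0x07 = 2e78fe75fa1033d0
  after D3: wrote 3B at 0x03 = d0d053
  after D4: wrote 3B at 0x00 = fa1033
  after D5: wrote 4B at 0x02 = fe75fa10
query mem[0x06]=0xfe, mem[0x15]=0x75, mem[0x03]=0x75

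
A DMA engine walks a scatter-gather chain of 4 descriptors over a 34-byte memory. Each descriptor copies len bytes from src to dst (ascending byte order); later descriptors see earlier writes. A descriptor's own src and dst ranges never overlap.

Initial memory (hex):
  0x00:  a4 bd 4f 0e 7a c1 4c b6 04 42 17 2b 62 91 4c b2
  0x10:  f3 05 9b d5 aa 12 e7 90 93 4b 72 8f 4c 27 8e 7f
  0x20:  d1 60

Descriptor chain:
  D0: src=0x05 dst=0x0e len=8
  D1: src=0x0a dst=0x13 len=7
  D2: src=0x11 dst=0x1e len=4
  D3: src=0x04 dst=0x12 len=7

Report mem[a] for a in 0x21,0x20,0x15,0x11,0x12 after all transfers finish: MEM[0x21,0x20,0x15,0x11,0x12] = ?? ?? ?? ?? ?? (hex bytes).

#0 dst[0x0e+8] := {0xc1,0x4c,0xb6,0x04,0x42,0x17,0x2b,0x62}
#1 dst[0x13+7] := {0x17,0x2b,0x62,0x91,0xc1,0x4c,0xb6}
#2 dst[0x1e+4] := {0x04,0x42,0x17,0x2b}
#3 dst[0x12+7] := {0x7a,0xc1,0x4c,0xb6,0x04,0x42,0x17}
query mem[0x21]=0x2b, mem[0x20]=0x17, mem[0x15]=0xb6, mem[0x11]=0x04, mem[0x12]=0x7a

MEM[0x21,0x20,0x15,0x11,0x12] = 2b 17 b6 04 7a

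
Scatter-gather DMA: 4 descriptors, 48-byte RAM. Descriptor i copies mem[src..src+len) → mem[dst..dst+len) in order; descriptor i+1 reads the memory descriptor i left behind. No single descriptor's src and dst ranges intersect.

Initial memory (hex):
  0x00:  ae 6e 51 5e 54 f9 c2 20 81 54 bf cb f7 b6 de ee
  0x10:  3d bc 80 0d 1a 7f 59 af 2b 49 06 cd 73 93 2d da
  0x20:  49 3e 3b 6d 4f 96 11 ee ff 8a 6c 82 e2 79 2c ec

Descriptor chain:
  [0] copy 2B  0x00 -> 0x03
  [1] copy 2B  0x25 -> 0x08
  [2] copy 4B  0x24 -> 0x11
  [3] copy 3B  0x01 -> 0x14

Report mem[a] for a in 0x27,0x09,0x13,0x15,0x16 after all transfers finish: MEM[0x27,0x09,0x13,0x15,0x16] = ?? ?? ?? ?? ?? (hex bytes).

  after D0: wrote 2B at 0x03 = ae6e
  after D1: wrote 2B at 0x08 = 9611
  after D2: wrote 4B at 0x11 = 4f9611ee
  after D3: wrote 3B at 0x14 = 6e51ae
query mem[0x27]=0xee, mem[0x09]=0x11, mem[0x13]=0x11, mem[0x15]=0x51, mem[0x16]=0xae

MEM[0x27,0x09,0x13,0x15,0x16] = ee 11 11 51 ae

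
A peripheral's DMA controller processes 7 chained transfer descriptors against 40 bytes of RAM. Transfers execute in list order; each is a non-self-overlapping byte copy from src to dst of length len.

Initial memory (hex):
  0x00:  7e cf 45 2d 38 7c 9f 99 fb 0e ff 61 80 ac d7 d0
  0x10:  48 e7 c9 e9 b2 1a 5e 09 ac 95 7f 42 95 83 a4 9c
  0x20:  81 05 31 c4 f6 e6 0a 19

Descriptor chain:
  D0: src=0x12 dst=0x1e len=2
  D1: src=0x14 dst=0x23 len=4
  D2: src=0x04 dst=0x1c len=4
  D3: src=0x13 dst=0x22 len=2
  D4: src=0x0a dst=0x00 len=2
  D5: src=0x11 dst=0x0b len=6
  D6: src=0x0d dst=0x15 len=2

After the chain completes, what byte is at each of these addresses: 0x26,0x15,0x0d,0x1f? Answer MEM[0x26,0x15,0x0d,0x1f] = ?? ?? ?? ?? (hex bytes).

  after D0: wrote 2B at 0x1e = c9e9
  after D1: wrote 4B at 0x23 = b21a5e09
  after D2: wrote 4B at 0x1c = 387c9f99
  after D3: wrote 2B at 0x22 = e9b2
  after D4: wrote 2B at 0x00 = ff61
  after D5: wrote 6B at 0x0b = e7c9e9b21a5e
  after D6: wrote 2B at 0x15 = e9b2
query mem[0x26]=0x09, mem[0x15]=0xe9, mem[0x0d]=0xe9, mem[0x1f]=0x99

MEM[0x26,0x15,0x0d,0x1f] = 09 e9 e9 99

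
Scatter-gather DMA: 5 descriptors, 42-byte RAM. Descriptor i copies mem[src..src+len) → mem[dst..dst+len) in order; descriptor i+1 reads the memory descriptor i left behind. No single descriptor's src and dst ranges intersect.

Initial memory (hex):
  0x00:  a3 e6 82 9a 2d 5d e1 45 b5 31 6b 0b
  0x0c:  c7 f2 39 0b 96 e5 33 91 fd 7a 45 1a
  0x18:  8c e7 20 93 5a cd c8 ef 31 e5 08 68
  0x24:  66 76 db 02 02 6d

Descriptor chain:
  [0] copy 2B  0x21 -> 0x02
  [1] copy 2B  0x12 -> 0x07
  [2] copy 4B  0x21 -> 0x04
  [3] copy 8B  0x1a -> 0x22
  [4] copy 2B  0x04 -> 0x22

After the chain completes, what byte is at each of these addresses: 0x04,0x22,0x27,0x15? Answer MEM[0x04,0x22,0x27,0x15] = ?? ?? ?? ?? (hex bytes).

MEM[0x04,0x22,0x27,0x15] = e5 e5 ef 7a

[0] 0x21->0x02 len=2 : e5 08
[1] 0x12->0x07 len=2 : 33 91
[2] 0x21->0x04 len=4 : e5 08 68 66
[3] 0x1a->0x22 len=8 : 20 93 5a cd c8 ef 31 e5
[4] 0x04->0x22 len=2 : e5 08
query mem[0x04]=0xe5, mem[0x22]=0xe5, mem[0x27]=0xef, mem[0x15]=0x7a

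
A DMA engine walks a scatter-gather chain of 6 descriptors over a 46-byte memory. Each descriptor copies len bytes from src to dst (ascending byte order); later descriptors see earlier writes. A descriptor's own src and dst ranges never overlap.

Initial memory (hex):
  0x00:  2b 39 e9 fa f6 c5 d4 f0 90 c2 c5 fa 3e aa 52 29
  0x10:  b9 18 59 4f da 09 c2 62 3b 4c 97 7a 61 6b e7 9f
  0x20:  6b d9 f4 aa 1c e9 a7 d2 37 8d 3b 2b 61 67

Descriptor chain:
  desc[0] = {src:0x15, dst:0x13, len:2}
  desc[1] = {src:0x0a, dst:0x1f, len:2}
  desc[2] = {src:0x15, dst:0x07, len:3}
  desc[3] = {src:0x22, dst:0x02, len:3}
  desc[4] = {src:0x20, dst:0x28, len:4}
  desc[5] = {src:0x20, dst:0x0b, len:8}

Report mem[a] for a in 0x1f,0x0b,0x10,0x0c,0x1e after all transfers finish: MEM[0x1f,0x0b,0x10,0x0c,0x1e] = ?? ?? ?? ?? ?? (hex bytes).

#0 dst[0x13+2] := {0x09,0xc2}
#1 dst[0x1f+2] := {0xc5,0xfa}
#2 dst[0x07+3] := {0x09,0xc2,0x62}
#3 dst[0x02+3] := {0xf4,0xaa,0x1c}
#4 dst[0x28+4] := {0xfa,0xd9,0xf4,0xaa}
#5 dst[0x0b+8] := {0xfa,0xd9,0xf4,0xaa,0x1c,0xe9,0xa7,0xd2}
query mem[0x1f]=0xc5, mem[0x0b]=0xfa, mem[0x10]=0xe9, mem[0x0c]=0xd9, mem[0x1e]=0xe7

MEM[0x1f,0x0b,0x10,0x0c,0x1e] = c5 fa e9 d9 e7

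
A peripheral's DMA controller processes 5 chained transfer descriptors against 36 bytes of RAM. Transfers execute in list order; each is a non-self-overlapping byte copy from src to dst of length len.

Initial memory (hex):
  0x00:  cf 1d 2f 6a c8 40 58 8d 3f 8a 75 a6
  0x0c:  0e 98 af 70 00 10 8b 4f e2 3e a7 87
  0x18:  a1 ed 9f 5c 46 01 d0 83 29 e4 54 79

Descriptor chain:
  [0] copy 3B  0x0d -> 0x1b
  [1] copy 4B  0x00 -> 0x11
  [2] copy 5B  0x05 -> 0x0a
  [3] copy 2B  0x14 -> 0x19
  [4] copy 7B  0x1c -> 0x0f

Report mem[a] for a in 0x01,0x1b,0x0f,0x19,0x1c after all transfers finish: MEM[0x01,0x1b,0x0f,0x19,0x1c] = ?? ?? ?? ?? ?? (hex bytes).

MEM[0x01,0x1b,0x0f,0x19,0x1c] = 1d 98 af 6a af

  after D0: wrote 3B at 0x1b = 98af70
  after D1: wrote 4B at 0x11 = cf1d2f6a
  after D2: wrote 5B at 0x0a = 40588d3f8a
  after D3: wrote 2B at 0x19 = 6a3e
  after D4: wrote 7B at 0x0f = af70d08329e454
query mem[0x01]=0x1d, mem[0x1b]=0x98, mem[0x0f]=0xaf, mem[0x19]=0x6a, mem[0x1c]=0xaf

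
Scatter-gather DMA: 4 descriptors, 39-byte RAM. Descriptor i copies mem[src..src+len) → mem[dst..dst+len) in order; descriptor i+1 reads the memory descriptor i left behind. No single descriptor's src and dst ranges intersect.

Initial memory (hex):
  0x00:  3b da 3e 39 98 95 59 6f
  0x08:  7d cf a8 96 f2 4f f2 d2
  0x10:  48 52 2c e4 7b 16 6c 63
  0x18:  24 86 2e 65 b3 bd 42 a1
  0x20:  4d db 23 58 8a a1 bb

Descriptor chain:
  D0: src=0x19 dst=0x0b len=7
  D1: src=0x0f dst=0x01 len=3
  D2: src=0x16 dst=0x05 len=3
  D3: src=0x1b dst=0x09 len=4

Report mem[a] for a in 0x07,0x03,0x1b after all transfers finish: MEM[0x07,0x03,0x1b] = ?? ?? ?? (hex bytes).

D0: mem[0x0b..0x11] <- [86 2e 65 b3 bd 42 a1]
D1: mem[0x01..0x03] <- [bd 42 a1]
D2: mem[0x05..0x07] <- [6c 63 24]
D3: mem[0x09..0x0c] <- [65 b3 bd 42]
query mem[0x07]=0x24, mem[0x03]=0xa1, mem[0x1b]=0x65

MEM[0x07,0x03,0x1b] = 24 a1 65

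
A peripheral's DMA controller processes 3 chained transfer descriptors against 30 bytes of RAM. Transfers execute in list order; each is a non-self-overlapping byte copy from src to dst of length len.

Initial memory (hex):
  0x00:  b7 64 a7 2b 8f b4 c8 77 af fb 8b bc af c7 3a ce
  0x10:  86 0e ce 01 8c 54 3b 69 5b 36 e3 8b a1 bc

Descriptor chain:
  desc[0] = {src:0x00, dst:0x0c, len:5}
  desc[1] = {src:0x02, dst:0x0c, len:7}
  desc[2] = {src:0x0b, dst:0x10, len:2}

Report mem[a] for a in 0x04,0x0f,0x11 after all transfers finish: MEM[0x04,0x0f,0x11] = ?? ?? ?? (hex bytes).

MEM[0x04,0x0f,0x11] = 8f b4 a7

D0: mem[0x0c..0x10] <- [b7 64 a7 2b 8f]
D1: mem[0x0c..0x12] <- [a7 2b 8f b4 c8 77 af]
D2: mem[0x10..0x11] <- [bc a7]
query mem[0x04]=0x8f, mem[0x0f]=0xb4, mem[0x11]=0xa7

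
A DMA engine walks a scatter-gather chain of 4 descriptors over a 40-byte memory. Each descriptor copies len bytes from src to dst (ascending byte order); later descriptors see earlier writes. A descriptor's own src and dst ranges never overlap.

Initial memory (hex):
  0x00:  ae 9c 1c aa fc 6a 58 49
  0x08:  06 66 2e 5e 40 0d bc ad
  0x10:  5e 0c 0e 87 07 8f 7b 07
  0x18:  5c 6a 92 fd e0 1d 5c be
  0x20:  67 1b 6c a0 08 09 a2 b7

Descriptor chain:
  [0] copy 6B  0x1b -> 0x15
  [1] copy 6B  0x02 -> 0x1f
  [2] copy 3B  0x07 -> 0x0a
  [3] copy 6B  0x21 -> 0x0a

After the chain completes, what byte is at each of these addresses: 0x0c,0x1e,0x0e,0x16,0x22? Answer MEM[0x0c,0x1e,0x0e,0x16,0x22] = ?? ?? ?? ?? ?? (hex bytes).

MEM[0x0c,0x1e,0x0e,0x16,0x22] = 58 5c 09 e0 6a

[0] 0x1b->0x15 len=6 : fd e0 1d 5c be 67
[1] 0x02->0x1f len=6 : 1c aa fc 6a 58 49
[2] 0x07->0x0a len=3 : 49 06 66
[3] 0x21->0x0a len=6 : fc 6a 58 49 09 a2
query mem[0x0c]=0x58, mem[0x1e]=0x5c, mem[0x0e]=0x09, mem[0x16]=0xe0, mem[0x22]=0x6a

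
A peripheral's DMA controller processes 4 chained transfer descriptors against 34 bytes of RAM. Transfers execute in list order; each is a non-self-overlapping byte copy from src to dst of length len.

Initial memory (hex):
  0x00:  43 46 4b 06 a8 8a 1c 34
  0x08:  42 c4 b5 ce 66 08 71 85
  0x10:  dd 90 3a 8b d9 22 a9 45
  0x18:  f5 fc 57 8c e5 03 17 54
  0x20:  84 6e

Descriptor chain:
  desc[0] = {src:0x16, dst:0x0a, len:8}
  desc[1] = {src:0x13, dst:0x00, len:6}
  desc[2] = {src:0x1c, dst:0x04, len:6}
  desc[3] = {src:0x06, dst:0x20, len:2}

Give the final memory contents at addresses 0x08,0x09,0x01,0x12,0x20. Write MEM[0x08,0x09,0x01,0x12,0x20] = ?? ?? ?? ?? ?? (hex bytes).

MEM[0x08,0x09,0x01,0x12,0x20] = 84 6e d9 3a 17

[0] 0x16->0x0a len=8 : a9 45 f5 fc 57 8c e5 03
[1] 0x13->0x00 len=6 : 8b d9 22 a9 45 f5
[2] 0x1c->0x04 len=6 : e5 03 17 54 84 6e
[3] 0x06->0x20 len=2 : 17 54
query mem[0x08]=0x84, mem[0x09]=0x6e, mem[0x01]=0xd9, mem[0x12]=0x3a, mem[0x20]=0x17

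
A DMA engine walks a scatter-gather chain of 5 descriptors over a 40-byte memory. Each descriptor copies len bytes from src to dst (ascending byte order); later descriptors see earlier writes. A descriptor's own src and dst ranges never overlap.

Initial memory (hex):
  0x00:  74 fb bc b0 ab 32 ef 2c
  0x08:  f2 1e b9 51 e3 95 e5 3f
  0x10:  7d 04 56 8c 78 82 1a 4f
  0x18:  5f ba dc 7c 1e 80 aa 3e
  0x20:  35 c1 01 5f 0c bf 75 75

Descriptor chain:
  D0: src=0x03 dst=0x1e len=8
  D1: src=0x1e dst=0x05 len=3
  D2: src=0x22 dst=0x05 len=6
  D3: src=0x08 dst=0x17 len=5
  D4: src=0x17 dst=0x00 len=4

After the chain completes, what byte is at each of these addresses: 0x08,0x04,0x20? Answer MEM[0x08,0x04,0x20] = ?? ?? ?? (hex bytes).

D0: mem[0x1e..0x25] <- [b0 ab 32 ef 2c f2 1e b9]
D1: mem[0x05..0x07] <- [b0 ab 32]
D2: mem[0x05..0x0a] <- [2c f2 1e b9 75 75]
D3: mem[0x17..0x1b] <- [b9 75 75 51 e3]
D4: mem[0x00..0x03] <- [b9 75 75 51]
query mem[0x08]=0xb9, mem[0x04]=0xab, mem[0x20]=0x32

MEM[0x08,0x04,0x20] = b9 ab 32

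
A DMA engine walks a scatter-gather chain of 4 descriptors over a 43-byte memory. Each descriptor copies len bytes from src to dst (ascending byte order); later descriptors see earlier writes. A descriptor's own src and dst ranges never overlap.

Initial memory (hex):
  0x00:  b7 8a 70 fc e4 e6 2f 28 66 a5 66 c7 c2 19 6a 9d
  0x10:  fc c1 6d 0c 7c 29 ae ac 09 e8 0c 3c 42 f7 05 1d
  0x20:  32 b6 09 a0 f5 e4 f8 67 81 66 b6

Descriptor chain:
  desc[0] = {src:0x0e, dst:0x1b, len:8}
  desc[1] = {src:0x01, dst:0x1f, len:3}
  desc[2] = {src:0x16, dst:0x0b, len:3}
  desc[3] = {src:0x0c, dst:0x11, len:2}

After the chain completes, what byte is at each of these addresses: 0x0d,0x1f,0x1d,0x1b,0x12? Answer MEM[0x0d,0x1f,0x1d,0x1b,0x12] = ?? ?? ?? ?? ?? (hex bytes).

D0: mem[0x1b..0x22] <- [6a 9d fc c1 6d 0c 7c 29]
D1: mem[0x1f..0x21] <- [8a 70 fc]
D2: mem[0x0b..0x0d] <- [ae ac 09]
D3: mem[0x11..0x12] <- [ac 09]
query mem[0x0d]=0x09, mem[0x1f]=0x8a, mem[0x1d]=0xfc, mem[0x1b]=0x6a, mem[0x12]=0x09

MEM[0x0d,0x1f,0x1d,0x1b,0x12] = 09 8a fc 6a 09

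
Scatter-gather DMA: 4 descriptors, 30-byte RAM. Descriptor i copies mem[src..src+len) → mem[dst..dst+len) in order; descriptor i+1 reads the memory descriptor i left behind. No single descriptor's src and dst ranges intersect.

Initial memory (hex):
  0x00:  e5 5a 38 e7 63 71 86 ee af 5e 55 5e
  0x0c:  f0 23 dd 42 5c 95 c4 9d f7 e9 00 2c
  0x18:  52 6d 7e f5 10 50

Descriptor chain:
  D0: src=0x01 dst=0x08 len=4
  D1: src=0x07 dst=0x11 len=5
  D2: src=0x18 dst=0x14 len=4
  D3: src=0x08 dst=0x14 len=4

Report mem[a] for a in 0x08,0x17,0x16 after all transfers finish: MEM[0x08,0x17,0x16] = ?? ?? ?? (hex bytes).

[0] 0x01->0x08 len=4 : 5a 38 e7 63
[1] 0x07->0x11 len=5 : ee 5a 38 e7 63
[2] 0x18->0x14 len=4 : 52 6d 7e f5
[3] 0x08->0x14 len=4 : 5a 38 e7 63
query mem[0x08]=0x5a, mem[0x17]=0x63, mem[0x16]=0xe7

MEM[0x08,0x17,0x16] = 5a 63 e7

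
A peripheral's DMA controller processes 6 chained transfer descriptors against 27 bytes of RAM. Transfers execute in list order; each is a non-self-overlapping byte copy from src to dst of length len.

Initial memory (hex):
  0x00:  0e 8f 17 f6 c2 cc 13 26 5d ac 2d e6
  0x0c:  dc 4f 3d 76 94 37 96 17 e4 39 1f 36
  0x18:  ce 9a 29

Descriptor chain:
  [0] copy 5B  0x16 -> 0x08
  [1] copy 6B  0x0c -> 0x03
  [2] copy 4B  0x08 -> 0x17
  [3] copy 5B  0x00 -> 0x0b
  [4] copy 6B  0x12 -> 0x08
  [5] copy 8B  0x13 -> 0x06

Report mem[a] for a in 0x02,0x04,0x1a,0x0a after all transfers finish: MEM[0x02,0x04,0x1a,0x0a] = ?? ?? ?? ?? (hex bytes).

  after D0: wrote 5B at 0x08 = 1f36ce9a29
  after D1: wrote 6B at 0x03 = 294f3d769437
  after D2: wrote 4B at 0x17 = 3736ce9a
  after D3: wrote 5B at 0x0b = 0e8f17294f
  after D4: wrote 6B at 0x08 = 9617e4391f37
  after D5: wrote 8B at 0x06 = 17e4391f3736ce9a
query mem[0x02]=0x17, mem[0x04]=0x4f, mem[0x1a]=0x9a, mem[0x0a]=0x37

MEM[0x02,0x04,0x1a,0x0a] = 17 4f 9a 37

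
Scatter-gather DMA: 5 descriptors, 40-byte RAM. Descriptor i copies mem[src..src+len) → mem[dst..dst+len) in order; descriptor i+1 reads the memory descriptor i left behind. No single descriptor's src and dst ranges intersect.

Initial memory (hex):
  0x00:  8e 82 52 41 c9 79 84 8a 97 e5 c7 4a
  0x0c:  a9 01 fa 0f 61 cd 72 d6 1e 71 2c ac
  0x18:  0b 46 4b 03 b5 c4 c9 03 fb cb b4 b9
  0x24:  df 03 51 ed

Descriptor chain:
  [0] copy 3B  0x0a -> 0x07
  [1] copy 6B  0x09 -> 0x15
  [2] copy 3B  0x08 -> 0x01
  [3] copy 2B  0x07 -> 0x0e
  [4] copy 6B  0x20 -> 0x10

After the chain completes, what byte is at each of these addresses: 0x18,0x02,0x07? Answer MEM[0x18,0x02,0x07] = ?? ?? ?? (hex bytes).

MEM[0x18,0x02,0x07] = a9 a9 c7

#0 dst[0x07+3] := {0xc7,0x4a,0xa9}
#1 dst[0x15+6] := {0xa9,0xc7,0x4a,0xa9,0x01,0xfa}
#2 dst[0x01+3] := {0x4a,0xa9,0xc7}
#3 dst[0x0e+2] := {0xc7,0x4a}
#4 dst[0x10+6] := {0xfb,0xcb,0xb4,0xb9,0xdf,0x03}
query mem[0x18]=0xa9, mem[0x02]=0xa9, mem[0x07]=0xc7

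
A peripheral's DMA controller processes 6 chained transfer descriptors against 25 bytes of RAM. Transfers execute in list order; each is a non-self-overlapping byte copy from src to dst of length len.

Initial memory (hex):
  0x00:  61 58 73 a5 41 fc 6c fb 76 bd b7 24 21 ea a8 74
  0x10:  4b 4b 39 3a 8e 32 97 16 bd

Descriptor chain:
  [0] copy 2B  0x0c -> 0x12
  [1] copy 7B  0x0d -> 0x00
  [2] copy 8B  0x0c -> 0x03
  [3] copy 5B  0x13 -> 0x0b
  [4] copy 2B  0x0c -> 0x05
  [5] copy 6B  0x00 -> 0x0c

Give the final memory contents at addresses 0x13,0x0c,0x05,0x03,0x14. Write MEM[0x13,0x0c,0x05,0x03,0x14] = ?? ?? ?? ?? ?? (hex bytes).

MEM[0x13,0x0c,0x05,0x03,0x14] = ea ea 8e 21 8e

[0] 0x0c->0x12 len=2 : 21 ea
[1] 0x0d->0x00 len=7 : ea a8 74 4b 4b 21 ea
[2] 0x0c->0x03 len=8 : 21 ea a8 74 4b 4b 21 ea
[3] 0x13->0x0b len=5 : ea 8e 32 97 16
[4] 0x0c->0x05 len=2 : 8e 32
[5] 0x00->0x0c len=6 : ea a8 74 21 ea 8e
query mem[0x13]=0xea, mem[0x0c]=0xea, mem[0x05]=0x8e, mem[0x03]=0x21, mem[0x14]=0x8e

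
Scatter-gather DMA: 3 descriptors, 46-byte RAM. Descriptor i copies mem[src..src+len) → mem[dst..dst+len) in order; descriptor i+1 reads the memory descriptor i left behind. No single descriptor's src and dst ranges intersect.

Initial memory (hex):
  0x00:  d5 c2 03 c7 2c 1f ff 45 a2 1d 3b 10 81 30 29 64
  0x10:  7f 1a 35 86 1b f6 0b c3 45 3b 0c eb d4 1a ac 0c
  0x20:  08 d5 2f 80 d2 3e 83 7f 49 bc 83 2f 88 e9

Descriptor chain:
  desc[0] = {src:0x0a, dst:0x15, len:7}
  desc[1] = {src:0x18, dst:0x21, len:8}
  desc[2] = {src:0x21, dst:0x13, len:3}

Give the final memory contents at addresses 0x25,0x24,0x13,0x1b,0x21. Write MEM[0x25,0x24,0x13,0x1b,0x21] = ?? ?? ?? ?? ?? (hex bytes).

MEM[0x25,0x24,0x13,0x1b,0x21] = d4 7f 30 7f 30

  after D0: wrote 7B at 0x15 = 3b10813029647f
  after D1: wrote 8B at 0x21 = 3029647fd41aac0c
  after D2: wrote 3B at 0x13 = 302964
query mem[0x25]=0xd4, mem[0x24]=0x7f, mem[0x13]=0x30, mem[0x1b]=0x7f, mem[0x21]=0x30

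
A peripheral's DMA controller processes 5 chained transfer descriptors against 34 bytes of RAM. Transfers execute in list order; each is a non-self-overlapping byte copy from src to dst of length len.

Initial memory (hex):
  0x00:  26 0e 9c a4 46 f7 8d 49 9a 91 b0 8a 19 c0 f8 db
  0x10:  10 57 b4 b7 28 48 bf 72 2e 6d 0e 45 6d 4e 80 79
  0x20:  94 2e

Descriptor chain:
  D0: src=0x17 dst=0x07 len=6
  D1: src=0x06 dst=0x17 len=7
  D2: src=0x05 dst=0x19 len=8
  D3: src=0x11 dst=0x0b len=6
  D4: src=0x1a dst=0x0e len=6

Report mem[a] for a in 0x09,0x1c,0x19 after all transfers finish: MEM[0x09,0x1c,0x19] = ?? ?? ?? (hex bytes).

  after D0: wrote 6B at 0x07 = 722e6d0e456d
  after D1: wrote 7B at 0x17 = 8d722e6d0e456d
  after D2: wrote 8B at 0x19 = f78d722e6d0e456d
  after D3: wrote 6B at 0x0b = 57b4b72848bf
  after D4: wrote 6B at 0x0e = 8d722e6d0e45
query mem[0x09]=0x6d, mem[0x1c]=0x2e, mem[0x19]=0xf7

MEM[0x09,0x1c,0x19] = 6d 2e f7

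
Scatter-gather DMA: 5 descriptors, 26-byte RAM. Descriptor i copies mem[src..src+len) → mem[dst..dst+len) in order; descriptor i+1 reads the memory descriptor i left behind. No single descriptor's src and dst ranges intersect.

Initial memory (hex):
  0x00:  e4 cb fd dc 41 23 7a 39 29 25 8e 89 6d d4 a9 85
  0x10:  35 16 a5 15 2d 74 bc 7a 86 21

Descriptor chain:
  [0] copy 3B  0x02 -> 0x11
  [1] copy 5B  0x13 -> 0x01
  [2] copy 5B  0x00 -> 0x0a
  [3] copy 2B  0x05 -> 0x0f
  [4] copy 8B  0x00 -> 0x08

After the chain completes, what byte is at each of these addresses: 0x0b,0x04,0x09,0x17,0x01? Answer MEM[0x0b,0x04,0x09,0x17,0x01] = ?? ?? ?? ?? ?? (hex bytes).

[0] 0x02->0x11 len=3 : fd dc 41
[1] 0x13->0x01 len=5 : 41 2d 74 bc 7a
[2] 0x00->0x0a len=5 : e4 41 2d 74 bc
[3] 0x05->0x0f len=2 : 7a 7a
[4] 0x00->0x08 len=8 : e4 41 2d 74 bc 7a 7a 39
query mem[0x0b]=0x74, mem[0x04]=0xbc, mem[0x09]=0x41, mem[0x17]=0x7a, mem[0x01]=0x41

MEM[0x0b,0x04,0x09,0x17,0x01] = 74 bc 41 7a 41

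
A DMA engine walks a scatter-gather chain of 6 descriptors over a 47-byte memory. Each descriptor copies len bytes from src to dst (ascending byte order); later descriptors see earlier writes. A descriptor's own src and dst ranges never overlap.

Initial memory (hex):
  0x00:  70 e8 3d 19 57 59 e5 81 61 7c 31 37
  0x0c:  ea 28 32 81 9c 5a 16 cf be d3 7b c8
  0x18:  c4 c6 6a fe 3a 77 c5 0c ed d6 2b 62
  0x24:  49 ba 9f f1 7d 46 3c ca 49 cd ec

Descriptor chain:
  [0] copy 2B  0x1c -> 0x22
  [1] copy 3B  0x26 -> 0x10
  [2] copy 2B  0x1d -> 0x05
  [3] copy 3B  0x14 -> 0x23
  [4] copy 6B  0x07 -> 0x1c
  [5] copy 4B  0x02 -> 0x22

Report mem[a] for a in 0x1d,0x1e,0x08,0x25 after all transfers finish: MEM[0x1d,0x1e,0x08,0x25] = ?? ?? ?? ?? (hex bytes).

MEM[0x1d,0x1e,0x08,0x25] = 61 7c 61 77

[0] 0x1c->0x22 len=2 : 3a 77
[1] 0x26->0x10 len=3 : 9f f1 7d
[2] 0x1d->0x05 len=2 : 77 c5
[3] 0x14->0x23 len=3 : be d3 7b
[4] 0x07->0x1c len=6 : 81 61 7c 31 37 ea
[5] 0x02->0x22 len=4 : 3d 19 57 77
query mem[0x1d]=0x61, mem[0x1e]=0x7c, mem[0x08]=0x61, mem[0x25]=0x77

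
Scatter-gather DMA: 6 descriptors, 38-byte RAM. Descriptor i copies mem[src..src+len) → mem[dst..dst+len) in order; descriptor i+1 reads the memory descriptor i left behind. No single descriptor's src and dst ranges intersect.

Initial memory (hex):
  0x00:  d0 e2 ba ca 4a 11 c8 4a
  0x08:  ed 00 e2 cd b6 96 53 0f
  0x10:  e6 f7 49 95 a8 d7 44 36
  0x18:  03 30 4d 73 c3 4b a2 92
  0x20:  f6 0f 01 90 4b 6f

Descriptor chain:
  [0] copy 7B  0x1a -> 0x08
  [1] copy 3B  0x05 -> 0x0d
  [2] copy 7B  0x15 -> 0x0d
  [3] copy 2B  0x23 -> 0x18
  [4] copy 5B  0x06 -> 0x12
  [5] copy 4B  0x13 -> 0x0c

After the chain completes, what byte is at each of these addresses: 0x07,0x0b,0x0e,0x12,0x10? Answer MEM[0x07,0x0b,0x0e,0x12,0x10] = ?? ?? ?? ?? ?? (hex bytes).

  after D0: wrote 7B at 0x08 = 4d73c34ba292f6
  after D1: wrote 3B at 0x0d = 11c84a
  after D2: wrote 7B at 0x0d = d7443603304d73
  after D3: wrote 2B at 0x18 = 904b
  after D4: wrote 5B at 0x12 = c84a4d73c3
  after D5: wrote 4B at 0x0c = 4a4d73c3
query mem[0x07]=0x4a, mem[0x0b]=0x4b, mem[0x0e]=0x73, mem[0x12]=0xc8, mem[0x10]=0x03

MEM[0x07,0x0b,0x0e,0x12,0x10] = 4a 4b 73 c8 03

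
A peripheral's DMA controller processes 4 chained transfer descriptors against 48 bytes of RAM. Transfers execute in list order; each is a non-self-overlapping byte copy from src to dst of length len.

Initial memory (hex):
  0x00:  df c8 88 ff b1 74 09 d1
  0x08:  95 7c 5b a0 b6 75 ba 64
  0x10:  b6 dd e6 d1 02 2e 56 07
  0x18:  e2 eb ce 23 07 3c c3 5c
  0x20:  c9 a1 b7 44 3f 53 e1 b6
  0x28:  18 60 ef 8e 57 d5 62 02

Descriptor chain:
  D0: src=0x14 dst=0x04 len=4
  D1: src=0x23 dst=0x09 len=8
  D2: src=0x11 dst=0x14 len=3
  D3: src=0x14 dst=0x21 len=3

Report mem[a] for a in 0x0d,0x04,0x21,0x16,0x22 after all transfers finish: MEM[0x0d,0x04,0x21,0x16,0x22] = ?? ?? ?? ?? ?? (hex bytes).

MEM[0x0d,0x04,0x21,0x16,0x22] = b6 02 dd d1 e6

[0] 0x14->0x04 len=4 : 02 2e 56 07
[1] 0x23->0x09 len=8 : 44 3f 53 e1 b6 18 60 ef
[2] 0x11->0x14 len=3 : dd e6 d1
[3] 0x14->0x21 len=3 : dd e6 d1
query mem[0x0d]=0xb6, mem[0x04]=0x02, mem[0x21]=0xdd, mem[0x16]=0xd1, mem[0x22]=0xe6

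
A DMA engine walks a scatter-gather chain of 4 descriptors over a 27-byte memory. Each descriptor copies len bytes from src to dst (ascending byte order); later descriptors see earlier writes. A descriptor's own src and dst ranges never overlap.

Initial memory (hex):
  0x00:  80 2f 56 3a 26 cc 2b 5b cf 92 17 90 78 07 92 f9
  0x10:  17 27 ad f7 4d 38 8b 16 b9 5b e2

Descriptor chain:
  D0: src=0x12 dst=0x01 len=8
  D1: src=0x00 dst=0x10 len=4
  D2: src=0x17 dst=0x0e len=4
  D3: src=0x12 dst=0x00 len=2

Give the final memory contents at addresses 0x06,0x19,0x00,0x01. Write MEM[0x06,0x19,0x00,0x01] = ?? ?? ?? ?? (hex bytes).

MEM[0x06,0x19,0x00,0x01] = 16 5b f7 4d

D0: mem[0x01..0x08] <- [ad f7 4d 38 8b 16 b9 5b]
D1: mem[0x10..0x13] <- [80 ad f7 4d]
D2: mem[0x0e..0x11] <- [16 b9 5b e2]
D3: mem[0x00..0x01] <- [f7 4d]
query mem[0x06]=0x16, mem[0x19]=0x5b, mem[0x00]=0xf7, mem[0x01]=0x4d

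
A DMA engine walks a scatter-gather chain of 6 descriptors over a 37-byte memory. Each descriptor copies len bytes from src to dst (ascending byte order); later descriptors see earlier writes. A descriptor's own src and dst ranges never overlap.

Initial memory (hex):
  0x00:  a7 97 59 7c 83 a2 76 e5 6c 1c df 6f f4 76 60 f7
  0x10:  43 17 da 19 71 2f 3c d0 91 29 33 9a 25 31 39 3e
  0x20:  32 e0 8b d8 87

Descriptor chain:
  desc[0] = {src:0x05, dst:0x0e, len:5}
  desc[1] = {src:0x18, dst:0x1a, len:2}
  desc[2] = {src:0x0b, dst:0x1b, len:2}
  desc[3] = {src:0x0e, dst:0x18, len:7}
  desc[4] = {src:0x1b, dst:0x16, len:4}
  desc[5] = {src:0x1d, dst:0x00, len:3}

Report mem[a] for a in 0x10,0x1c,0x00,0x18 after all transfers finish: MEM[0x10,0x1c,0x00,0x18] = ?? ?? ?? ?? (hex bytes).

MEM[0x10,0x1c,0x00,0x18] = e5 1c 19 19

  after D0: wrote 5B at 0x0e = a276e56c1c
  after D1: wrote 2B at 0x1a = 9129
  after D2: wrote 2B at 0x1b = 6ff4
  after D3: wrote 7B at 0x18 = a276e56c1c1971
  after D4: wrote 4B at 0x16 = 6c1c1971
  after D5: wrote 3B at 0x00 = 19713e
query mem[0x10]=0xe5, mem[0x1c]=0x1c, mem[0x00]=0x19, mem[0x18]=0x19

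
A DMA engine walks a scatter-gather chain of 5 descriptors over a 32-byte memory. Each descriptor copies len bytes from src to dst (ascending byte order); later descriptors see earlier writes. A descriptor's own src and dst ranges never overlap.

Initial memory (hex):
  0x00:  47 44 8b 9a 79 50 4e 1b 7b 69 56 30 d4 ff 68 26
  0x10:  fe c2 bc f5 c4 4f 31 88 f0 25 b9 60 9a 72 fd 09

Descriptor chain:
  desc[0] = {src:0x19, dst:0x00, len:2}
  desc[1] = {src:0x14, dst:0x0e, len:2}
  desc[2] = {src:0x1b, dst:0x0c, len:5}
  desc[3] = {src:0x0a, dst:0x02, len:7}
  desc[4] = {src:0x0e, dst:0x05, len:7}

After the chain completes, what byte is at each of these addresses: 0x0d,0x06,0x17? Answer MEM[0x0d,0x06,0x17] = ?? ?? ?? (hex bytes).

MEM[0x0d,0x06,0x17] = 9a fd 88

D0: mem[0x00..0x01] <- [25 b9]
D1: mem[0x0e..0x0f] <- [c4 4f]
D2: mem[0x0c..0x10] <- [60 9a 72 fd 09]
D3: mem[0x02..0x08] <- [56 30 60 9a 72 fd 09]
D4: mem[0x05..0x0b] <- [72 fd 09 c2 bc f5 c4]
query mem[0x0d]=0x9a, mem[0x06]=0xfd, mem[0x17]=0x88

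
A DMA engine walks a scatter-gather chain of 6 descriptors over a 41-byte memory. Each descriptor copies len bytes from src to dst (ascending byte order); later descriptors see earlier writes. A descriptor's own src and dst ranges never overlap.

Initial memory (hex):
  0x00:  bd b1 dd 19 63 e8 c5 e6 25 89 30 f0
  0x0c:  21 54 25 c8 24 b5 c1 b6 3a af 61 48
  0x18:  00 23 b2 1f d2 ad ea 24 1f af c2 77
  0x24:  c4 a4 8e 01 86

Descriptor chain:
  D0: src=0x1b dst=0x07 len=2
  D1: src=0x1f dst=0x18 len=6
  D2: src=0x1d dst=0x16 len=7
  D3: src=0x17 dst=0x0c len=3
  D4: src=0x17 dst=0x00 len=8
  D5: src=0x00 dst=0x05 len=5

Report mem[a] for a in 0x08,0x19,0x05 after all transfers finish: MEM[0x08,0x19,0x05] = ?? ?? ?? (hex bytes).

MEM[0x08,0x19,0x05] = af 1f ea

  after D0: wrote 2B at 0x07 = 1fd2
  after D1: wrote 6B at 0x18 = 241fafc277c4
  after D2: wrote 7B at 0x16 = c4ea241fafc277
  after D3: wrote 3B at 0x0c = ea241f
  after D4: wrote 8B at 0x00 = ea241fafc277c4ea
  after D5: wrote 5B at 0x05 = ea241fafc2
query mem[0x08]=0xaf, mem[0x19]=0x1f, mem[0x05]=0xea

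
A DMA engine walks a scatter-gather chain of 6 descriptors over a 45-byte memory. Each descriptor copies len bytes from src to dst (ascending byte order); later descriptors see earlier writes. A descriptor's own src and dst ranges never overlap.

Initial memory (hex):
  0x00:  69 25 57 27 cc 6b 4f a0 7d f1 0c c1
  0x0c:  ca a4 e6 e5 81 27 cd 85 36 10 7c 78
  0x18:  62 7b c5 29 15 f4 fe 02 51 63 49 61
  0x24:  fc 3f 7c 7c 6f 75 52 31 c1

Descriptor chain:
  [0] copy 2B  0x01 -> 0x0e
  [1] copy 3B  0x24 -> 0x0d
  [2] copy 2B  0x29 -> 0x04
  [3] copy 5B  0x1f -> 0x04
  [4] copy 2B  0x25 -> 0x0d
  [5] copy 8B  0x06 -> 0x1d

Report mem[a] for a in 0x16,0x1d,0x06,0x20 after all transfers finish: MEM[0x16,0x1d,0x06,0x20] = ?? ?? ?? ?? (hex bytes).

D0: mem[0x0e..0x0f] <- [25 57]
D1: mem[0x0d..0x0f] <- [fc 3f 7c]
D2: mem[0x04..0x05] <- [75 52]
D3: mem[0x04..0x08] <- [02 51 63 49 61]
D4: mem[0x0d..0x0e] <- [3f 7c]
D5: mem[0x1d..0x24] <- [63 49 61 f1 0c c1 ca 3f]
query mem[0x16]=0x7c, mem[0x1d]=0x63, mem[0x06]=0x63, mem[0x20]=0xf1

MEM[0x16,0x1d,0x06,0x20] = 7c 63 63 f1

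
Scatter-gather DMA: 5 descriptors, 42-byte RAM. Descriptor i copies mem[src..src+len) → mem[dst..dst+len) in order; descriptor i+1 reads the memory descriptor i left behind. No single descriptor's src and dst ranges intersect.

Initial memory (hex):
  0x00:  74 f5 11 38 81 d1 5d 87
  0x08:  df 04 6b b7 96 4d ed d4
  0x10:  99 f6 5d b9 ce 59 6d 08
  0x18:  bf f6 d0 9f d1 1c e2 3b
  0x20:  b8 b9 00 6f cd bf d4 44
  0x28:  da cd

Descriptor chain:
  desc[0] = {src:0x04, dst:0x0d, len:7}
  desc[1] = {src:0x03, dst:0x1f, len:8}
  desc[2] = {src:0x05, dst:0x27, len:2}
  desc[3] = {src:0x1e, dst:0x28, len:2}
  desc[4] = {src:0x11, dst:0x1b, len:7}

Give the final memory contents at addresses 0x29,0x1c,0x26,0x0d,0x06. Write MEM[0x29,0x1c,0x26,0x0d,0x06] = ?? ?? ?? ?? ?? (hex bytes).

MEM[0x29,0x1c,0x26,0x0d,0x06] = 38 04 6b 81 5d

[0] 0x04->0x0d len=7 : 81 d1 5d 87 df 04 6b
[1] 0x03->0x1f len=8 : 38 81 d1 5d 87 df 04 6b
[2] 0x05->0x27 len=2 : d1 5d
[3] 0x1e->0x28 len=2 : e2 38
[4] 0x11->0x1b len=7 : df 04 6b ce 59 6d 08
query mem[0x29]=0x38, mem[0x1c]=0x04, mem[0x26]=0x6b, mem[0x0d]=0x81, mem[0x06]=0x5d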